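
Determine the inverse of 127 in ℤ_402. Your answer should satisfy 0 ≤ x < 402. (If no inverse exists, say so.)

19

Extended Euclidean algorithm:
402 = 3·127 + 21
127 = 6·21 + 1
21 = 21·1 + 0
gcd = 1, so the inverse exists. Back-substitute:
1 = 127 − 6·21
1 = −6·402 + 19·127
So 127·19 ≡ 1 (mod 402).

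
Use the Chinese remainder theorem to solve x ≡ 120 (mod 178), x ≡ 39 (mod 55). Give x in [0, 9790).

Write x = 120 + 178·k. Then 178·k ≡ 39 − 120 ≡ 29 (mod 55).
Need 178⁻¹ mod 55. Extended Euclid on (55, 13):
55 = 4·13 + 3
13 = 4·3 + 1
3 = 3·1 + 0
Back-substitute:
1 = 13 − 4·3
1 = −4·55 + 17·13
178⁻¹ ≡ 17 (mod 55), so k ≡ 17·29 ≡ 53 (mod 55).
x = 120 + 178·53 = 9554.

9554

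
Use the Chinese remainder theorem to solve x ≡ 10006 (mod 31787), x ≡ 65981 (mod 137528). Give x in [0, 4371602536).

4170877637

Write x = 10006 + 31787·k. Then 31787·k ≡ 65981 − 10006 ≡ 55975 (mod 137528).
Need 31787⁻¹ mod 137528. Extended Euclid on (137528, 31787):
137528 = 4*31787 + 10380
31787 = 3*10380 + 647
10380 = 16*647 + 28
647 = 23*28 + 3
28 = 9*3 + 1
3 = 3*1 + 0
Back-substitute:
1 = 28 − 9·3
1 = −9·647 + 208·28
1 = 208·10380 − 3337·647
1 = −3337·31787 + 10219·10380
1 = 10219·137528 − 44213·31787
31787⁻¹ ≡ 93315 (mod 137528), so k ≡ 93315·55975 ≡ 131213 (mod 137528).
x = 10006 + 31787·131213 = 4170877637.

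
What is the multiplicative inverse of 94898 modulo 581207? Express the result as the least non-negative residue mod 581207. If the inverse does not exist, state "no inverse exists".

327559

Apply the Euclidean algorithm to 581207 and 94898:
581207 = 6·94898 + 11819
94898 = 8·11819 + 346
11819 = 34·346 + 55
346 = 6·55 + 16
55 = 3·16 + 7
16 = 2·7 + 2
7 = 3·2 + 1
2 = 2·1 + 0
gcd = 1, so the inverse exists. Back-substitute:
1 = 7 − 3·2
1 = −3·16 + 7·7
1 = 7·55 − 24·16
1 = −24·346 + 151·55
1 = 151·11819 − 5158·346
1 = −5158·94898 + 41415·11819
1 = 41415·581207 − 253648·94898
Thus 94898·(-253648) ≡ 1 (mod 581207); reducing, -253648 mod 581207 = 327559.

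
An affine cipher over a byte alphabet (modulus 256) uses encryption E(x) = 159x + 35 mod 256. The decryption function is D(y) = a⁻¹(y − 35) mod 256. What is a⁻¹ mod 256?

95

gcd(256, 159) by repeated division:
256 = 1·159 + 97
159 = 1·97 + 62
97 = 1·62 + 35
62 = 1·35 + 27
35 = 1·27 + 8
27 = 3·8 + 3
8 = 2·3 + 2
3 = 1·2 + 1
2 = 2·1 + 0
The gcd is 1. Working backward:
1 = 3 − 2
1 = −8 + 3·3
1 = 3·27 − 10·8
1 = −10·35 + 13·27
1 = 13·62 − 23·35
1 = −23·97 + 36·62
1 = 36·159 − 59·97
1 = −59·256 + 95·159
So 159·95 ≡ 1 (mod 256).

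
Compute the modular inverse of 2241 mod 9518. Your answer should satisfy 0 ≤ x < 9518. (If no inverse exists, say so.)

2285

Apply the Euclidean algorithm to 9518 and 2241:
9518 = 4×2241 + 554
2241 = 4×554 + 25
554 = 22×25 + 4
25 = 6×4 + 1
4 = 4×1 + 0
Since gcd(2241, 9518) = 1, back-substitute to write 1 as a combination:
1 = 25 − 6·4
1 = −6·554 + 133·25
1 = 133·2241 − 538·554
1 = −538·9518 + 2285·2241
So 2241·2285 ≡ 1 (mod 9518).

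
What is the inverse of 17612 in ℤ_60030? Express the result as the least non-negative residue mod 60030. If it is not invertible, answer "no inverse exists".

no inverse exists

Euclidean algorithm on 60030, 17612:
60030 = 3*17612 + 7194
17612 = 2*7194 + 3224
7194 = 2*3224 + 746
3224 = 4*746 + 240
746 = 3*240 + 26
240 = 9*26 + 6
26 = 4*6 + 2
6 = 3*2 + 0
The gcd is 2, not 1, hence no inverse exists.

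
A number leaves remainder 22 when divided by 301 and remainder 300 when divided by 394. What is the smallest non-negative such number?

47580

Write x = 22 + 301·k. Then 301·k ≡ 300 − 22 ≡ 278 (mod 394).
Need 301⁻¹ mod 394. Extended Euclid on (394, 301):
394 = 1·301 + 93
301 = 3·93 + 22
93 = 4·22 + 5
22 = 4·5 + 2
5 = 2·2 + 1
2 = 2·1 + 0
Back-substitute:
1 = 5 − 2·2
1 = −2·22 + 9·5
1 = 9·93 − 38·22
1 = −38·301 + 123·93
1 = 123·394 − 161·301
301⁻¹ ≡ 233 (mod 394), so k ≡ 233·278 ≡ 158 (mod 394).
x = 22 + 301·158 = 47580.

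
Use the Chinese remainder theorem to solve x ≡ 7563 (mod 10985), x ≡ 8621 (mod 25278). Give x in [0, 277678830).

4533383

Write x = 7563 + 10985·k. Then 10985·k ≡ 8621 − 7563 ≡ 1058 (mod 25278).
Need 10985⁻¹ mod 25278. Extended Euclid on (25278, 10985):
25278 = 2*10985 + 3308
10985 = 3*3308 + 1061
3308 = 3*1061 + 125
1061 = 8*125 + 61
125 = 2*61 + 3
61 = 20*3 + 1
3 = 3*1 + 0
Back-substitute:
1 = 61 − 20·3
1 = −20·125 + 41·61
1 = 41·1061 − 348·125
1 = −348·3308 + 1085·1061
1 = 1085·10985 − 3603·3308
1 = −3603·25278 + 8291·10985
10985⁻¹ ≡ 8291 (mod 25278), so k ≡ 8291·1058 ≡ 412 (mod 25278).
x = 7563 + 10985·412 = 4533383.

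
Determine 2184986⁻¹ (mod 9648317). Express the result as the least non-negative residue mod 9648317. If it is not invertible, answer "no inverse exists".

Extended Euclidean algorithm:
9648317 = 4×2184986 + 908373
2184986 = 2×908373 + 368240
908373 = 2×368240 + 171893
368240 = 2×171893 + 24454
171893 = 7×24454 + 715
24454 = 34×715 + 144
715 = 4×144 + 139
144 = 1×139 + 5
139 = 27×5 + 4
5 = 1×4 + 1
4 = 4×1 + 0
The gcd is 1. Working backward:
1 = 5 − 4
1 = −139 + 28·5
1 = 28·144 − 29·139
1 = −29·715 + 144·144
1 = 144·24454 − 4925·715
1 = −4925·171893 + 34619·24454
1 = 34619·368240 − 74163·171893
1 = −74163·908373 + 182945·368240
1 = 182945·2184986 − 440053·908373
1 = −440053·9648317 + 1943157·2184986
So 2184986·1943157 ≡ 1 (mod 9648317).

1943157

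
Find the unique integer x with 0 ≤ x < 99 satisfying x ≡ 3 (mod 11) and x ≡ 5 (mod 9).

14

Write x = 3 + 11·k. Then 11·k ≡ 5 − 3 ≡ 2 (mod 9).
Need 11⁻¹ mod 9. Extended Euclid on (9, 2):
9 = 4*2 + 1
2 = 2*1 + 0
Back-substitute:
1 = 9 − 4·2
11⁻¹ ≡ 5 (mod 9), so k ≡ 5·2 ≡ 1 (mod 9).
x = 3 + 11·1 = 14.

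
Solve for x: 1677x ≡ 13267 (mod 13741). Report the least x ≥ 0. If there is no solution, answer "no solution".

gcd(1677, 13741):
13741 = 8·1677 + 325
1677 = 5·325 + 52
325 = 6·52 + 13
52 = 4·13 + 0
gcd = 13, but 13 ∤ 13267, so the congruence has no solution.

no solution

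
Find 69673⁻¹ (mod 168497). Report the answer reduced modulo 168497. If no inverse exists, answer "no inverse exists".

Run Euclid on (168497, 69673):
168497 = 2×69673 + 29151
69673 = 2×29151 + 11371
29151 = 2×11371 + 6409
11371 = 1×6409 + 4962
6409 = 1×4962 + 1447
4962 = 3×1447 + 621
1447 = 2×621 + 205
621 = 3×205 + 6
205 = 34×6 + 1
6 = 6×1 + 0
The gcd is 1. Working backward:
1 = 205 − 34·6
1 = −34·621 + 103·205
1 = 103·1447 − 240·621
1 = −240·4962 + 823·1447
1 = 823·6409 − 1063·4962
1 = −1063·11371 + 1886·6409
1 = 1886·29151 − 4835·11371
1 = −4835·69673 + 11556·29151
1 = 11556·168497 − 27947·69673
So 69673·(-27947) ≡ 1 (mod 168497), and -27947 ≡ 140550 (mod 168497).

140550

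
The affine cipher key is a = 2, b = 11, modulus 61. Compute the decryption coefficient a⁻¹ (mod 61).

Run Euclid on (61, 2):
61 = 30·2 + 1
2 = 2·1 + 0
Since gcd(2, 61) = 1, back-substitute to write 1 as a combination:
1 = 61 − 30·2
Hence 2⁻¹ ≡ -30 ≡ 31 (mod 61).

31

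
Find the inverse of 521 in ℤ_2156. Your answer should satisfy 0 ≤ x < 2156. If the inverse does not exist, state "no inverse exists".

gcd(2156, 521) by repeated division:
2156 = 4*521 + 72
521 = 7*72 + 17
72 = 4*17 + 4
17 = 4*4 + 1
4 = 4*1 + 0
gcd = 1, so the inverse exists. Back-substitute:
1 = 17 − 4·4
1 = −4·72 + 17·17
1 = 17·521 − 123·72
1 = −123·2156 + 509·521
So 521·509 ≡ 1 (mod 2156).

509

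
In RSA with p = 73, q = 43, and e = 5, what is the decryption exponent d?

605

φ(n) = (p−1)(q−1) = 72·42 = 3024.
Need d with 5·d ≡ 1 (mod 3024). Apply the extended Euclidean algorithm:
3024 = 604×5 + 4
5 = 1×4 + 1
4 = 4×1 + 0
Back-substitute:
1 = 5 − 4
1 = −3024 + 605·5
So 5·605 ≡ 1 (mod 3024), hence d = 605.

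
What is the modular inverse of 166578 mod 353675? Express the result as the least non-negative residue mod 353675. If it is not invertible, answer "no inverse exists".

Apply the Euclidean algorithm to 353675 and 166578:
353675 = 2·166578 + 20519
166578 = 8·20519 + 2426
20519 = 8·2426 + 1111
2426 = 2·1111 + 204
1111 = 5·204 + 91
204 = 2·91 + 22
91 = 4·22 + 3
22 = 7·3 + 1
3 = 3·1 + 0
The gcd is 1. Working backward:
1 = 22 − 7·3
1 = −7·91 + 29·22
1 = 29·204 − 65·91
1 = −65·1111 + 354·204
1 = 354·2426 − 773·1111
1 = −773·20519 + 6538·2426
1 = 6538·166578 − 53077·20519
1 = −53077·353675 + 112692·166578
So 166578·112692 ≡ 1 (mod 353675).

112692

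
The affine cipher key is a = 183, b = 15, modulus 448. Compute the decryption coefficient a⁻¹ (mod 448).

Extended Euclidean algorithm:
448 = 2×183 + 82
183 = 2×82 + 19
82 = 4×19 + 6
19 = 3×6 + 1
6 = 6×1 + 0
gcd = 1, so the inverse exists. Back-substitute:
1 = 19 − 3·6
1 = −3·82 + 13·19
1 = 13·183 − 29·82
1 = −29·448 + 71·183
So 183·71 ≡ 1 (mod 448).

71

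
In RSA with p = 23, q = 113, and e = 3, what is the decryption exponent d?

1643

φ(n) = (p−1)(q−1) = 22·112 = 2464.
Need d with 3·d ≡ 1 (mod 2464). Apply the extended Euclidean algorithm:
2464 = 821×3 + 1
3 = 3×1 + 0
Back-substitute:
1 = 2464 − 821·3
So 3·(-821) ≡ 1 (mod 2464), hence d ≡ -821 ≡ 1643 (mod 2464).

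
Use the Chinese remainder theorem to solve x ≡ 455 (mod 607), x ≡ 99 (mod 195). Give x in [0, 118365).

22914

Write x = 455 + 607·k. Then 607·k ≡ 99 − 455 ≡ 34 (mod 195).
Need 607⁻¹ mod 195. Extended Euclid on (195, 22):
195 = 8*22 + 19
22 = 1*19 + 3
19 = 6*3 + 1
3 = 3*1 + 0
Back-substitute:
1 = 19 − 6·3
1 = −6·22 + 7·19
1 = 7·195 − 62·22
607⁻¹ ≡ 133 (mod 195), so k ≡ 133·34 ≡ 37 (mod 195).
x = 455 + 607·37 = 22914.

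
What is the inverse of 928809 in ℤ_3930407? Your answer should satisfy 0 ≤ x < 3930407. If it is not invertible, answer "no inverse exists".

Apply the Euclidean algorithm to 3930407 and 928809:
3930407 = 4·928809 + 215171
928809 = 4·215171 + 68125
215171 = 3·68125 + 10796
68125 = 6·10796 + 3349
10796 = 3·3349 + 749
3349 = 4·749 + 353
749 = 2·353 + 43
353 = 8·43 + 9
43 = 4·9 + 7
9 = 1·7 + 2
7 = 3·2 + 1
2 = 2·1 + 0
Since gcd(928809, 3930407) = 1, back-substitute to write 1 as a combination:
1 = 7 − 3·2
1 = −3·9 + 4·7
1 = 4·43 − 19·9
1 = −19·353 + 156·43
1 = 156·749 − 331·353
1 = −331·3349 + 1480·749
1 = 1480·10796 − 4771·3349
1 = −4771·68125 + 30106·10796
1 = 30106·215171 − 95089·68125
1 = −95089·928809 + 410462·215171
1 = 410462·3930407 − 1736937·928809
So 928809·(-1736937) ≡ 1 (mod 3930407), and -1736937 ≡ 2193470 (mod 3930407).

2193470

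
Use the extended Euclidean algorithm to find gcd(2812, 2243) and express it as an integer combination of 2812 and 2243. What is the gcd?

Repeated division:
2812 = 1·2243 + 569
2243 = 3·569 + 536
569 = 1·536 + 33
536 = 16·33 + 8
33 = 4·8 + 1
8 = 8·1 + 0
gcd(2812, 2243) = 1.
Back-substituting:
1 = 33 − 4·8
1 = −4·536 + 65·33
1 = 65·569 − 69·536
1 = −69·2243 + 272·569
1 = 272·2812 − 341·2243
So 1 = (272)·2812 + (-341)·2243.

1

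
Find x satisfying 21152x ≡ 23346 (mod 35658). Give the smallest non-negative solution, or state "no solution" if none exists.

First find gcd(21152, 35658):
35658 = 1·21152 + 14506
21152 = 1·14506 + 6646
14506 = 2·6646 + 1214
6646 = 5·1214 + 576
1214 = 2·576 + 62
576 = 9·62 + 18
62 = 3·18 + 8
18 = 2·8 + 2
8 = 4·2 + 0
gcd = 2 and 2 | 23346, so solutions exist. Divide through by 2: 10576x ≡ 11673 (mod 17829).
Now find 10576⁻¹ mod 17829:
17829 = 1×10576 + 7253
10576 = 1×7253 + 3323
7253 = 2×3323 + 607
3323 = 5×607 + 288
607 = 2×288 + 31
288 = 9×31 + 9
31 = 3×9 + 4
9 = 2×4 + 1
4 = 4×1 + 0
Back-substitute:
1 = 9 − 2·4
1 = −2·31 + 7·9
1 = 7·288 − 65·31
1 = −65·607 + 137·288
1 = 137·3323 − 750·607
1 = −750·7253 + 1637·3323
1 = 1637·10576 − 2387·7253
1 = −2387·17829 + 4024·10576
So 10576⁻¹ ≡ 4024 (mod 17829).
Then x ≡ 4024·11673 ≡ 10566 (mod 17829); the smallest non-negative solution is x = 10566.

10566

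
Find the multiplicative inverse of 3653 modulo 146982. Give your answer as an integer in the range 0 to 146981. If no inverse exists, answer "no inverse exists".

87473

Apply the Euclidean algorithm to 146982 and 3653:
146982 = 40×3653 + 862
3653 = 4×862 + 205
862 = 4×205 + 42
205 = 4×42 + 37
42 = 1×37 + 5
37 = 7×5 + 2
5 = 2×2 + 1
2 = 2×1 + 0
gcd = 1, so the inverse exists. Back-substitute:
1 = 5 − 2·2
1 = −2·37 + 15·5
1 = 15·42 − 17·37
1 = −17·205 + 83·42
1 = 83·862 − 349·205
1 = −349·3653 + 1479·862
1 = 1479·146982 − 59509·3653
Hence 3653⁻¹ ≡ -59509 ≡ 87473 (mod 146982).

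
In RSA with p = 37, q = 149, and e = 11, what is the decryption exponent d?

3875

φ(n) = (p−1)(q−1) = 36·148 = 5328.
Need d with 11·d ≡ 1 (mod 5328). Apply the extended Euclidean algorithm:
5328 = 484×11 + 4
11 = 2×4 + 3
4 = 1×3 + 1
3 = 3×1 + 0
Back-substitute:
1 = 4 − 3
1 = −11 + 3·4
1 = 3·5328 − 1453·11
So 11·(-1453) ≡ 1 (mod 5328), hence d ≡ -1453 ≡ 3875 (mod 5328).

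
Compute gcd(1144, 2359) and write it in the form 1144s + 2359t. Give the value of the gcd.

1

Repeated division:
2359 = 2×1144 + 71
1144 = 16×71 + 8
71 = 8×8 + 7
8 = 1×7 + 1
7 = 7×1 + 0
gcd(1144, 2359) = 1.
Express as a combination:
1 = 8 − 7
1 = −71 + 9·8
1 = 9·1144 − 145·71
1 = −145·2359 + 299·1144
So 1 = (-145)·2359 + (299)·1144.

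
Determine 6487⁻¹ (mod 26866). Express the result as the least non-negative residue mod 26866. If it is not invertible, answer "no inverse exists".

Apply the Euclidean algorithm to 26866 and 6487:
26866 = 4×6487 + 918
6487 = 7×918 + 61
918 = 15×61 + 3
61 = 20×3 + 1
3 = 3×1 + 0
Since gcd(6487, 26866) = 1, back-substitute to write 1 as a combination:
1 = 61 − 20·3
1 = −20·918 + 301·61
1 = 301·6487 − 2127·918
1 = −2127·26866 + 8809·6487
So 6487·8809 ≡ 1 (mod 26866).

8809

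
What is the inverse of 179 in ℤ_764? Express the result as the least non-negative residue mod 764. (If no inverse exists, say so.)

175

Extended Euclidean algorithm:
764 = 4×179 + 48
179 = 3×48 + 35
48 = 1×35 + 13
35 = 2×13 + 9
13 = 1×9 + 4
9 = 2×4 + 1
4 = 4×1 + 0
gcd = 1, so the inverse exists. Back-substitute:
1 = 9 − 2·4
1 = −2·13 + 3·9
1 = 3·35 − 8·13
1 = −8·48 + 11·35
1 = 11·179 − 41·48
1 = −41·764 + 175·179
So 179·175 ≡ 1 (mod 764).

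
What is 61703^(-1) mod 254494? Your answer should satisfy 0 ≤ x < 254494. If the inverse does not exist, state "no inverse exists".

Extended Euclidean algorithm:
254494 = 4×61703 + 7682
61703 = 8×7682 + 247
7682 = 31×247 + 25
247 = 9×25 + 22
25 = 1×22 + 3
22 = 7×3 + 1
3 = 3×1 + 0
The gcd is 1. Working backward:
1 = 22 − 7·3
1 = −7·25 + 8·22
1 = 8·247 − 79·25
1 = −79·7682 + 2457·247
1 = 2457·61703 − 19735·7682
1 = −19735·254494 + 81397·61703
So 61703·81397 ≡ 1 (mod 254494).

81397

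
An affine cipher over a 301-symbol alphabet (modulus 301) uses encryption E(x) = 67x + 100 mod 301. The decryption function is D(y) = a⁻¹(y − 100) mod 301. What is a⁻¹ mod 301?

Run Euclid on (301, 67):
301 = 4*67 + 33
67 = 2*33 + 1
33 = 33*1 + 0
Since gcd(67, 301) = 1, back-substitute to write 1 as a combination:
1 = 67 − 2·33
1 = −2·301 + 9·67
So 67·9 ≡ 1 (mod 301).

9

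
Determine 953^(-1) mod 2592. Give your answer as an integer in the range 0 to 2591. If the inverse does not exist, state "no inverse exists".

gcd(2592, 953) by repeated division:
2592 = 2·953 + 686
953 = 1·686 + 267
686 = 2·267 + 152
267 = 1·152 + 115
152 = 1·115 + 37
115 = 3·37 + 4
37 = 9·4 + 1
4 = 4·1 + 0
The gcd is 1. Working backward:
1 = 37 − 9·4
1 = −9·115 + 28·37
1 = 28·152 − 37·115
1 = −37·267 + 65·152
1 = 65·686 − 167·267
1 = −167·953 + 232·686
1 = 232·2592 − 631·953
Hence 953⁻¹ ≡ -631 ≡ 1961 (mod 2592).

1961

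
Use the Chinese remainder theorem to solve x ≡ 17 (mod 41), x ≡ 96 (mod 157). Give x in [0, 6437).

3707

Write x = 17 + 41·k. Then 41·k ≡ 96 − 17 ≡ 79 (mod 157).
Need 41⁻¹ mod 157. Extended Euclid on (157, 41):
157 = 3×41 + 34
41 = 1×34 + 7
34 = 4×7 + 6
7 = 1×6 + 1
6 = 6×1 + 0
Back-substitute:
1 = 7 − 6
1 = −34 + 5·7
1 = 5·41 − 6·34
1 = −6·157 + 23·41
41⁻¹ ≡ 23 (mod 157), so k ≡ 23·79 ≡ 90 (mod 157).
x = 17 + 41·90 = 3707.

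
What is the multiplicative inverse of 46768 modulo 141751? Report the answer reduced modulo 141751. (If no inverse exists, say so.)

Run Euclid on (141751, 46768):
141751 = 3·46768 + 1447
46768 = 32·1447 + 464
1447 = 3·464 + 55
464 = 8·55 + 24
55 = 2·24 + 7
24 = 3·7 + 3
7 = 2·3 + 1
3 = 3·1 + 0
The gcd is 1. Working backward:
1 = 7 − 2·3
1 = −2·24 + 7·7
1 = 7·55 − 16·24
1 = −16·464 + 135·55
1 = 135·1447 − 421·464
1 = −421·46768 + 13607·1447
1 = 13607·141751 − 41242·46768
Hence 46768⁻¹ ≡ -41242 ≡ 100509 (mod 141751).

100509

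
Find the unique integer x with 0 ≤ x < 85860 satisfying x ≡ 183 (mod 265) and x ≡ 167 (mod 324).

Write x = 183 + 265·k. Then 265·k ≡ 167 − 183 ≡ 308 (mod 324).
Need 265⁻¹ mod 324. Extended Euclid on (324, 265):
324 = 1×265 + 59
265 = 4×59 + 29
59 = 2×29 + 1
29 = 29×1 + 0
Back-substitute:
1 = 59 − 2·29
1 = −2·265 + 9·59
1 = 9·324 − 11·265
265⁻¹ ≡ 313 (mod 324), so k ≡ 313·308 ≡ 176 (mod 324).
x = 183 + 265·176 = 46823.

46823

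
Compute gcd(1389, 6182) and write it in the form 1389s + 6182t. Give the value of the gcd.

1

Euclidean algorithm:
6182 = 4×1389 + 626
1389 = 2×626 + 137
626 = 4×137 + 78
137 = 1×78 + 59
78 = 1×59 + 19
59 = 3×19 + 2
19 = 9×2 + 1
2 = 2×1 + 0
gcd(1389, 6182) = 1.
Working backward:
1 = 19 − 9·2
1 = −9·59 + 28·19
1 = 28·78 − 37·59
1 = −37·137 + 65·78
1 = 65·626 − 297·137
1 = −297·1389 + 659·626
1 = 659·6182 − 2933·1389
So 1 = (659)·6182 + (-2933)·1389.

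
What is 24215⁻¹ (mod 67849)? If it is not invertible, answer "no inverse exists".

Extended Euclidean algorithm:
67849 = 2×24215 + 19419
24215 = 1×19419 + 4796
19419 = 4×4796 + 235
4796 = 20×235 + 96
235 = 2×96 + 43
96 = 2×43 + 10
43 = 4×10 + 3
10 = 3×3 + 1
3 = 3×1 + 0
Since gcd(24215, 67849) = 1, back-substitute to write 1 as a combination:
1 = 10 − 3·3
1 = −3·43 + 13·10
1 = 13·96 − 29·43
1 = −29·235 + 71·96
1 = 71·4796 − 1449·235
1 = −1449·19419 + 5867·4796
1 = 5867·24215 − 7316·19419
1 = −7316·67849 + 20499·24215
So 24215·20499 ≡ 1 (mod 67849).

20499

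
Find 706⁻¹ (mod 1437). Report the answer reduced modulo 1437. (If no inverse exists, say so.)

1207

gcd(1437, 706) by repeated division:
1437 = 2×706 + 25
706 = 28×25 + 6
25 = 4×6 + 1
6 = 6×1 + 0
The gcd is 1. Working backward:
1 = 25 − 4·6
1 = −4·706 + 113·25
1 = 113·1437 − 230·706
Hence 706⁻¹ ≡ -230 ≡ 1207 (mod 1437).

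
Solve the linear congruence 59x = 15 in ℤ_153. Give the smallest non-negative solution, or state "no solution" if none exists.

First find gcd(59, 153):
153 = 2×59 + 35
59 = 1×35 + 24
35 = 1×24 + 11
24 = 2×11 + 2
11 = 5×2 + 1
2 = 2×1 + 0
gcd = 1, so a unique solution mod 153 exists.
Back-substitute for the Bézout coefficients:
1 = 11 − 5·2
1 = −5·24 + 11·11
1 = 11·35 − 16·24
1 = −16·59 + 27·35
1 = 27·153 − 70·59
So 59·(-70) ≡ 1 (mod 153), giving 59⁻¹ ≡ 83.
x ≡ 59⁻¹·15 ≡ 83·15 ≡ 21 (mod 153).

21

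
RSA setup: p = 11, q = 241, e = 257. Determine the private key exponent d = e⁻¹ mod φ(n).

φ(n) = (p−1)(q−1) = 10·240 = 2400.
Need d with 257·d ≡ 1 (mod 2400). Apply the extended Euclidean algorithm:
2400 = 9×257 + 87
257 = 2×87 + 83
87 = 1×83 + 4
83 = 20×4 + 3
4 = 1×3 + 1
3 = 3×1 + 0
Back-substitute:
1 = 4 − 3
1 = −83 + 21·4
1 = 21·87 − 22·83
1 = −22·257 + 65·87
1 = 65·2400 − 607·257
So 257·(-607) ≡ 1 (mod 2400), hence d ≡ -607 ≡ 1793 (mod 2400).

1793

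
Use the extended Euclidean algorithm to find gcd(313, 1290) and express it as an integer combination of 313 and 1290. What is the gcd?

1

Euclidean algorithm:
1290 = 4·313 + 38
313 = 8·38 + 9
38 = 4·9 + 2
9 = 4·2 + 1
2 = 2·1 + 0
gcd(313, 1290) = 1.
Back-substituting:
1 = 9 − 4·2
1 = −4·38 + 17·9
1 = 17·313 − 140·38
1 = −140·1290 + 577·313
So 1 = (-140)·1290 + (577)·313.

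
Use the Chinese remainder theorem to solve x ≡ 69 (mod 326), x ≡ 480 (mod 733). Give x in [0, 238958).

Write x = 69 + 326·k. Then 326·k ≡ 480 − 69 ≡ 411 (mod 733).
Need 326⁻¹ mod 733. Extended Euclid on (733, 326):
733 = 2×326 + 81
326 = 4×81 + 2
81 = 40×2 + 1
2 = 2×1 + 0
Back-substitute:
1 = 81 − 40·2
1 = −40·326 + 161·81
1 = 161·733 − 362·326
326⁻¹ ≡ 371 (mod 733), so k ≡ 371·411 ≡ 17 (mod 733).
x = 69 + 326·17 = 5611.

5611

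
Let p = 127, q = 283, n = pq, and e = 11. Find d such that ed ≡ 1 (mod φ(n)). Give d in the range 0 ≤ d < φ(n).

16151

φ(n) = (p−1)(q−1) = 126·282 = 35532.
Need d with 11·d ≡ 1 (mod 35532). Apply the extended Euclidean algorithm:
35532 = 3230*11 + 2
11 = 5*2 + 1
2 = 2*1 + 0
Back-substitute:
1 = 11 − 5·2
1 = −5·35532 + 16151·11
So 11·16151 ≡ 1 (mod 35532), hence d = 16151.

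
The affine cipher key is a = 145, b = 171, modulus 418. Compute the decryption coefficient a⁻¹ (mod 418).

369

Extended Euclidean algorithm:
418 = 2·145 + 128
145 = 1·128 + 17
128 = 7·17 + 9
17 = 1·9 + 8
9 = 1·8 + 1
8 = 8·1 + 0
The gcd is 1. Working backward:
1 = 9 − 8
1 = −17 + 2·9
1 = 2·128 − 15·17
1 = −15·145 + 17·128
1 = 17·418 − 49·145
Thus 145·(-49) ≡ 1 (mod 418); reducing, -49 mod 418 = 369.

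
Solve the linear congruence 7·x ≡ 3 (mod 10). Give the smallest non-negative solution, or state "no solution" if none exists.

9

First find gcd(7, 10):
10 = 1*7 + 3
7 = 2*3 + 1
3 = 3*1 + 0
gcd = 1, so a unique solution mod 10 exists.
Back-substitute for the Bézout coefficients:
1 = 7 − 2·3
1 = −2·10 + 3·7
So 7·(3) ≡ 1 (mod 10), giving 7⁻¹ ≡ 3.
x ≡ 7⁻¹·3 ≡ 3·3 ≡ 9 (mod 10).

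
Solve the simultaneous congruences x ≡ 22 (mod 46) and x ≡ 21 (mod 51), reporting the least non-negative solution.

1908

Write x = 22 + 46·k. Then 46·k ≡ 21 − 22 ≡ 50 (mod 51).
Need 46⁻¹ mod 51. Extended Euclid on (51, 46):
51 = 1*46 + 5
46 = 9*5 + 1
5 = 5*1 + 0
Back-substitute:
1 = 46 − 9·5
1 = −9·51 + 10·46
46⁻¹ ≡ 10 (mod 51), so k ≡ 10·50 ≡ 41 (mod 51).
x = 22 + 46·41 = 1908.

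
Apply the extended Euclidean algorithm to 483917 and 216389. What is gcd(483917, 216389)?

Repeated division:
483917 = 2·216389 + 51139
216389 = 4·51139 + 11833
51139 = 4·11833 + 3807
11833 = 3·3807 + 412
3807 = 9·412 + 99
412 = 4·99 + 16
99 = 6·16 + 3
16 = 5·3 + 1
3 = 3·1 + 0
gcd(483917, 216389) = 1.
Working backward:
1 = 16 − 5·3
1 = −5·99 + 31·16
1 = 31·412 − 129·99
1 = −129·3807 + 1192·412
1 = 1192·11833 − 3705·3807
1 = −3705·51139 + 16012·11833
1 = 16012·216389 − 67753·51139
1 = −67753·483917 + 151518·216389
So 1 = (-67753)·483917 + (151518)·216389.

1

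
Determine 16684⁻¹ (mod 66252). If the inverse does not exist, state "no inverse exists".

no inverse exists

Euclidean algorithm on 66252, 16684:
66252 = 3*16684 + 16200
16684 = 1*16200 + 484
16200 = 33*484 + 228
484 = 2*228 + 28
228 = 8*28 + 4
28 = 7*4 + 0
gcd(16684, 66252) = 4 ≠ 1, so 16684 has no multiplicative inverse modulo 66252.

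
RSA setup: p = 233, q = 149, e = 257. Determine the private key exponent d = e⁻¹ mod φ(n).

φ(n) = (p−1)(q−1) = 232·148 = 34336.
Need d with 257·d ≡ 1 (mod 34336). Apply the extended Euclidean algorithm:
34336 = 133·257 + 155
257 = 1·155 + 102
155 = 1·102 + 53
102 = 1·53 + 49
53 = 1·49 + 4
49 = 12·4 + 1
4 = 4·1 + 0
Back-substitute:
1 = 49 − 12·4
1 = −12·53 + 13·49
1 = 13·102 − 25·53
1 = −25·155 + 38·102
1 = 38·257 − 63·155
1 = −63·34336 + 8417·257
So 257·8417 ≡ 1 (mod 34336), hence d = 8417.

8417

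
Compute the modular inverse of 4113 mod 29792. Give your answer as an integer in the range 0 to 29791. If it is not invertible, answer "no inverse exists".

Apply the Euclidean algorithm to 29792 and 4113:
29792 = 7·4113 + 1001
4113 = 4·1001 + 109
1001 = 9·109 + 20
109 = 5·20 + 9
20 = 2·9 + 2
9 = 4·2 + 1
2 = 2·1 + 0
Since gcd(4113, 29792) = 1, back-substitute to write 1 as a combination:
1 = 9 − 4·2
1 = −4·20 + 9·9
1 = 9·109 − 49·20
1 = −49·1001 + 450·109
1 = 450·4113 − 1849·1001
1 = −1849·29792 + 13393·4113
So 4113·13393 ≡ 1 (mod 29792).

13393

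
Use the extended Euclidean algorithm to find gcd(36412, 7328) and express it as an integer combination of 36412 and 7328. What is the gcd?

4

Euclidean algorithm:
36412 = 4×7328 + 7100
7328 = 1×7100 + 228
7100 = 31×228 + 32
228 = 7×32 + 4
32 = 8×4 + 0
gcd(36412, 7328) = 4.
Express as a combination:
4 = 228 − 7·32
4 = −7·7100 + 218·228
4 = 218·7328 − 225·7100
4 = −225·36412 + 1118·7328
So 4 = (-225)·36412 + (1118)·7328.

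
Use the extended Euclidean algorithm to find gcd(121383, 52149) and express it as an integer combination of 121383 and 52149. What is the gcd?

Repeated division:
121383 = 2*52149 + 17085
52149 = 3*17085 + 894
17085 = 19*894 + 99
894 = 9*99 + 3
99 = 33*3 + 0
gcd(121383, 52149) = 3.
Express as a combination:
3 = 894 − 9·99
3 = −9·17085 + 172·894
3 = 172·52149 − 525·17085
3 = −525·121383 + 1222·52149
So 3 = (-525)·121383 + (1222)·52149.

3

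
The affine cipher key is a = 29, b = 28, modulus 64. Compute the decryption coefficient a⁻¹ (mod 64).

Apply the Euclidean algorithm to 64 and 29:
64 = 2·29 + 6
29 = 4·6 + 5
6 = 1·5 + 1
5 = 5·1 + 0
The gcd is 1. Working backward:
1 = 6 − 5
1 = −29 + 5·6
1 = 5·64 − 11·29
Hence 29⁻¹ ≡ -11 ≡ 53 (mod 64).

53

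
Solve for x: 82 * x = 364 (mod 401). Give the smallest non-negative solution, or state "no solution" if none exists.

First find gcd(82, 401):
401 = 4*82 + 73
82 = 1*73 + 9
73 = 8*9 + 1
9 = 9*1 + 0
gcd = 1, so a unique solution mod 401 exists.
Back-substitute for the Bézout coefficients:
1 = 73 − 8·9
1 = −8·82 + 9·73
1 = 9·401 − 44·82
So 82·(-44) ≡ 1 (mod 401), giving 82⁻¹ ≡ 357.
x ≡ 82⁻¹·364 ≡ 357·364 ≡ 24 (mod 401).

24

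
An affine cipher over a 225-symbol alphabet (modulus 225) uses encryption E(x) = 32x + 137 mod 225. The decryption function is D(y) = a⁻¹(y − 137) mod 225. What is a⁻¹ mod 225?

218

Extended Euclidean algorithm:
225 = 7·32 + 1
32 = 32·1 + 0
Since gcd(32, 225) = 1, back-substitute to write 1 as a combination:
1 = 225 − 7·32
So 32·(-7) ≡ 1 (mod 225), and -7 ≡ 218 (mod 225).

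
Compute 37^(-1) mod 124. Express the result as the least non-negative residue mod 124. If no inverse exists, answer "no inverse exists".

Extended Euclidean algorithm:
124 = 3·37 + 13
37 = 2·13 + 11
13 = 1·11 + 2
11 = 5·2 + 1
2 = 2·1 + 0
gcd = 1, so the inverse exists. Back-substitute:
1 = 11 − 5·2
1 = −5·13 + 6·11
1 = 6·37 − 17·13
1 = −17·124 + 57·37
So 37·57 ≡ 1 (mod 124).

57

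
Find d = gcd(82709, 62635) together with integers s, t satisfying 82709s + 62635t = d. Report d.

1

Apply Euclid's algorithm to 82709 and 62635:
82709 = 1·62635 + 20074
62635 = 3·20074 + 2413
20074 = 8·2413 + 770
2413 = 3·770 + 103
770 = 7·103 + 49
103 = 2·49 + 5
49 = 9·5 + 4
5 = 1·4 + 1
4 = 4·1 + 0
gcd(82709, 62635) = 1.
Working backward:
1 = 5 − 4
1 = −49 + 10·5
1 = 10·103 − 21·49
1 = −21·770 + 157·103
1 = 157·2413 − 492·770
1 = −492·20074 + 4093·2413
1 = 4093·62635 − 12771·20074
1 = −12771·82709 + 16864·62635
So 1 = (-12771)·82709 + (16864)·62635.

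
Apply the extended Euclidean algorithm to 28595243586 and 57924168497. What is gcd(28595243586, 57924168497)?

Euclidean algorithm:
57924168497 = 2·28595243586 + 733681325
28595243586 = 38·733681325 + 715353236
733681325 = 1·715353236 + 18328089
715353236 = 39·18328089 + 557765
18328089 = 32·557765 + 479609
557765 = 1·479609 + 78156
479609 = 6·78156 + 10673
78156 = 7·10673 + 3445
10673 = 3·3445 + 338
3445 = 10·338 + 65
338 = 5·65 + 13
65 = 5·13 + 0
gcd(28595243586, 57924168497) = 13.
Express as a combination:
13 = 338 − 5·65
13 = −5·3445 + 51·338
13 = 51·10673 − 158·3445
13 = −158·78156 + 1157·10673
13 = 1157·479609 − 7100·78156
13 = −7100·557765 + 8257·479609
13 = 8257·18328089 − 271324·557765
13 = −271324·715353236 + 10589893·18328089
13 = 10589893·733681325 − 10861217·715353236
13 = −10861217·28595243586 + 423316139·733681325
13 = 423316139·57924168497 − 857493495·28595243586
So 13 = (423316139)·57924168497 + (-857493495)·28595243586.

13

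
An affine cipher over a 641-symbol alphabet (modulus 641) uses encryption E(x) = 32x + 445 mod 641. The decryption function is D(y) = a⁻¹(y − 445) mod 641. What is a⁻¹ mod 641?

Run Euclid on (641, 32):
641 = 20*32 + 1
32 = 32*1 + 0
The gcd is 1. Working backward:
1 = 641 − 20·32
So 32·(-20) ≡ 1 (mod 641), and -20 ≡ 621 (mod 641).

621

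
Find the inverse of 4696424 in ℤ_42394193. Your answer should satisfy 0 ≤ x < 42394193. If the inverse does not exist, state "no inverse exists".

35482749

gcd(42394193, 4696424) by repeated division:
42394193 = 9*4696424 + 126377
4696424 = 37*126377 + 20475
126377 = 6*20475 + 3527
20475 = 5*3527 + 2840
3527 = 1*2840 + 687
2840 = 4*687 + 92
687 = 7*92 + 43
92 = 2*43 + 6
43 = 7*6 + 1
6 = 6*1 + 0
The gcd is 1. Working backward:
1 = 43 − 7·6
1 = −7·92 + 15·43
1 = 15·687 − 112·92
1 = −112·2840 + 463·687
1 = 463·3527 − 575·2840
1 = −575·20475 + 3338·3527
1 = 3338·126377 − 20603·20475
1 = −20603·4696424 + 765649·126377
1 = 765649·42394193 − 6911444·4696424
So 4696424·(-6911444) ≡ 1 (mod 42394193), and -6911444 ≡ 35482749 (mod 42394193).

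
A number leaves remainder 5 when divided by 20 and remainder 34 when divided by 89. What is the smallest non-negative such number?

1725

Write x = 5 + 20·k. Then 20·k ≡ 34 − 5 ≡ 29 (mod 89).
Need 20⁻¹ mod 89. Extended Euclid on (89, 20):
89 = 4×20 + 9
20 = 2×9 + 2
9 = 4×2 + 1
2 = 2×1 + 0
Back-substitute:
1 = 9 − 4·2
1 = −4·20 + 9·9
1 = 9·89 − 40·20
20⁻¹ ≡ 49 (mod 89), so k ≡ 49·29 ≡ 86 (mod 89).
x = 5 + 20·86 = 1725.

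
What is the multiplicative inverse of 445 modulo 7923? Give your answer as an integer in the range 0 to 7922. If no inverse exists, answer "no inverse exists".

2368

Run Euclid on (7923, 445):
7923 = 17×445 + 358
445 = 1×358 + 87
358 = 4×87 + 10
87 = 8×10 + 7
10 = 1×7 + 3
7 = 2×3 + 1
3 = 3×1 + 0
The gcd is 1. Working backward:
1 = 7 − 2·3
1 = −2·10 + 3·7
1 = 3·87 − 26·10
1 = −26·358 + 107·87
1 = 107·445 − 133·358
1 = −133·7923 + 2368·445
So 445·2368 ≡ 1 (mod 7923).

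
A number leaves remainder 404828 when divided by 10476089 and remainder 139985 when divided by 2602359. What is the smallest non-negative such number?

Write x = 404828 + 10476089·k. Then 10476089·k ≡ 139985 − 404828 ≡ 2337516 (mod 2602359).
Need 10476089⁻¹ mod 2602359. Extended Euclid on (2602359, 66653):
2602359 = 39*66653 + 2892
66653 = 23*2892 + 137
2892 = 21*137 + 15
137 = 9*15 + 2
15 = 7*2 + 1
2 = 2*1 + 0
Back-substitute:
1 = 15 − 7·2
1 = −7·137 + 64·15
1 = 64·2892 − 1351·137
1 = −1351·66653 + 31137·2892
1 = 31137·2602359 − 1215694·66653
10476089⁻¹ ≡ 1386665 (mod 2602359), so k ≡ 1386665·2337516 ≡ 1588203 (mod 2602359).
x = 404828 + 10476089·1588203 = 16638156382895.

16638156382895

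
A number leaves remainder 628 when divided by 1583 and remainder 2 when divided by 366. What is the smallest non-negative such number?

459698

Write x = 628 + 1583·k. Then 1583·k ≡ 2 − 628 ≡ 106 (mod 366).
Need 1583⁻¹ mod 366. Extended Euclid on (366, 119):
366 = 3·119 + 9
119 = 13·9 + 2
9 = 4·2 + 1
2 = 2·1 + 0
Back-substitute:
1 = 9 − 4·2
1 = −4·119 + 53·9
1 = 53·366 − 163·119
1583⁻¹ ≡ 203 (mod 366), so k ≡ 203·106 ≡ 290 (mod 366).
x = 628 + 1583·290 = 459698.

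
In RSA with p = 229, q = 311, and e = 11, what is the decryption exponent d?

12851

φ(n) = (p−1)(q−1) = 228·310 = 70680.
Need d with 11·d ≡ 1 (mod 70680). Apply the extended Euclidean algorithm:
70680 = 6425·11 + 5
11 = 2·5 + 1
5 = 5·1 + 0
Back-substitute:
1 = 11 − 2·5
1 = −2·70680 + 12851·11
So 11·12851 ≡ 1 (mod 70680), hence d = 12851.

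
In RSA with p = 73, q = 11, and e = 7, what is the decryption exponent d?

φ(n) = (p−1)(q−1) = 72·10 = 720.
Need d with 7·d ≡ 1 (mod 720). Apply the extended Euclidean algorithm:
720 = 102×7 + 6
7 = 1×6 + 1
6 = 6×1 + 0
Back-substitute:
1 = 7 − 6
1 = −720 + 103·7
So 7·103 ≡ 1 (mod 720), hence d = 103.

103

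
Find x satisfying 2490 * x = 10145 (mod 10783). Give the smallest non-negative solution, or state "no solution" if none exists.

First find gcd(2490, 10783):
10783 = 4*2490 + 823
2490 = 3*823 + 21
823 = 39*21 + 4
21 = 5*4 + 1
4 = 4*1 + 0
gcd = 1, so a unique solution mod 10783 exists.
Back-substitute for the Bézout coefficients:
1 = 21 − 5·4
1 = −5·823 + 196·21
1 = 196·2490 − 593·823
1 = −593·10783 + 2568·2490
So 2490·(2568) ≡ 1 (mod 10783), giving 2490⁻¹ ≡ 2568.
x ≡ 2490⁻¹·10145 ≡ 2568·10145 ≡ 632 (mod 10783).

632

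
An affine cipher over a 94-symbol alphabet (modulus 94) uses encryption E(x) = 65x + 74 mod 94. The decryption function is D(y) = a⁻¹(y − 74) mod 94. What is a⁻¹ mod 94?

Apply the Euclidean algorithm to 94 and 65:
94 = 1×65 + 29
65 = 2×29 + 7
29 = 4×7 + 1
7 = 7×1 + 0
The gcd is 1. Working backward:
1 = 29 − 4·7
1 = −4·65 + 9·29
1 = 9·94 − 13·65
So 65·(-13) ≡ 1 (mod 94), and -13 ≡ 81 (mod 94).

81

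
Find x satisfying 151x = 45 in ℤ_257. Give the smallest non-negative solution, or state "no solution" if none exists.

2

First find gcd(151, 257):
257 = 1*151 + 106
151 = 1*106 + 45
106 = 2*45 + 16
45 = 2*16 + 13
16 = 1*13 + 3
13 = 4*3 + 1
3 = 3*1 + 0
gcd = 1, so a unique solution mod 257 exists.
Back-substitute for the Bézout coefficients:
1 = 13 − 4·3
1 = −4·16 + 5·13
1 = 5·45 − 14·16
1 = −14·106 + 33·45
1 = 33·151 − 47·106
1 = −47·257 + 80·151
So 151·(80) ≡ 1 (mod 257), giving 151⁻¹ ≡ 80.
x ≡ 151⁻¹·45 ≡ 80·45 ≡ 2 (mod 257).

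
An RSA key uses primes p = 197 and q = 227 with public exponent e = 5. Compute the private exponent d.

φ(n) = (p−1)(q−1) = 196·226 = 44296.
Need d with 5·d ≡ 1 (mod 44296). Apply the extended Euclidean algorithm:
44296 = 8859*5 + 1
5 = 5*1 + 0
Back-substitute:
1 = 44296 − 8859·5
So 5·(-8859) ≡ 1 (mod 44296), hence d ≡ -8859 ≡ 35437 (mod 44296).

35437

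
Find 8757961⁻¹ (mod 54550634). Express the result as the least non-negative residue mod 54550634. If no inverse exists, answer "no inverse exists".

1651743

Run Euclid on (54550634, 8757961):
54550634 = 6×8757961 + 2002868
8757961 = 4×2002868 + 746489
2002868 = 2×746489 + 509890
746489 = 1×509890 + 236599
509890 = 2×236599 + 36692
236599 = 6×36692 + 16447
36692 = 2×16447 + 3798
16447 = 4×3798 + 1255
3798 = 3×1255 + 33
1255 = 38×33 + 1
33 = 33×1 + 0
The gcd is 1. Working backward:
1 = 1255 − 38·33
1 = −38·3798 + 115·1255
1 = 115·16447 − 498·3798
1 = −498·36692 + 1111·16447
1 = 1111·236599 − 7164·36692
1 = −7164·509890 + 15439·236599
1 = 15439·746489 − 22603·509890
1 = −22603·2002868 + 60645·746489
1 = 60645·8757961 − 265183·2002868
1 = −265183·54550634 + 1651743·8757961
So 8757961·1651743 ≡ 1 (mod 54550634).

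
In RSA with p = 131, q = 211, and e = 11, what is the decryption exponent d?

14891

φ(n) = (p−1)(q−1) = 130·210 = 27300.
Need d with 11·d ≡ 1 (mod 27300). Apply the extended Euclidean algorithm:
27300 = 2481×11 + 9
11 = 1×9 + 2
9 = 4×2 + 1
2 = 2×1 + 0
Back-substitute:
1 = 9 − 4·2
1 = −4·11 + 5·9
1 = 5·27300 − 12409·11
So 11·(-12409) ≡ 1 (mod 27300), hence d ≡ -12409 ≡ 14891 (mod 27300).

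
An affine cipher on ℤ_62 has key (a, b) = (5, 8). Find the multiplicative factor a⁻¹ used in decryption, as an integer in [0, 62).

Extended Euclidean algorithm:
62 = 12×5 + 2
5 = 2×2 + 1
2 = 2×1 + 0
gcd = 1, so the inverse exists. Back-substitute:
1 = 5 − 2·2
1 = −2·62 + 25·5
So 5·25 ≡ 1 (mod 62).

25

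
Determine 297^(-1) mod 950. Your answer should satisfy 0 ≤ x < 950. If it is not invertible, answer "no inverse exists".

Apply the Euclidean algorithm to 950 and 297:
950 = 3×297 + 59
297 = 5×59 + 2
59 = 29×2 + 1
2 = 2×1 + 0
Since gcd(297, 950) = 1, back-substitute to write 1 as a combination:
1 = 59 − 29·2
1 = −29·297 + 146·59
1 = 146·950 − 467·297
So 297·(-467) ≡ 1 (mod 950), and -467 ≡ 483 (mod 950).

483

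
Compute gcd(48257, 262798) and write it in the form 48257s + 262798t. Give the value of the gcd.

Repeated division:
262798 = 5*48257 + 21513
48257 = 2*21513 + 5231
21513 = 4*5231 + 589
5231 = 8*589 + 519
589 = 1*519 + 70
519 = 7*70 + 29
70 = 2*29 + 12
29 = 2*12 + 5
12 = 2*5 + 2
5 = 2*2 + 1
2 = 2*1 + 0
gcd(48257, 262798) = 1.
Working backward:
1 = 5 − 2·2
1 = −2·12 + 5·5
1 = 5·29 − 12·12
1 = −12·70 + 29·29
1 = 29·519 − 215·70
1 = −215·589 + 244·519
1 = 244·5231 − 2167·589
1 = −2167·21513 + 8912·5231
1 = 8912·48257 − 19991·21513
1 = −19991·262798 + 108867·48257
So 1 = (-19991)·262798 + (108867)·48257.

1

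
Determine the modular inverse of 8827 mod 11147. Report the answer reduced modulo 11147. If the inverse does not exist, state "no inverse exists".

Apply the Euclidean algorithm to 11147 and 8827:
11147 = 1*8827 + 2320
8827 = 3*2320 + 1867
2320 = 1*1867 + 453
1867 = 4*453 + 55
453 = 8*55 + 13
55 = 4*13 + 3
13 = 4*3 + 1
3 = 3*1 + 0
The gcd is 1. Working backward:
1 = 13 − 4·3
1 = −4·55 + 17·13
1 = 17·453 − 140·55
1 = −140·1867 + 577·453
1 = 577·2320 − 717·1867
1 = −717·8827 + 2728·2320
1 = 2728·11147 − 3445·8827
So 8827·(-3445) ≡ 1 (mod 11147), and -3445 ≡ 7702 (mod 11147).

7702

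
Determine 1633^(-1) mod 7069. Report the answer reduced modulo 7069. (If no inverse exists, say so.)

Apply the Euclidean algorithm to 7069 and 1633:
7069 = 4*1633 + 537
1633 = 3*537 + 22
537 = 24*22 + 9
22 = 2*9 + 4
9 = 2*4 + 1
4 = 4*1 + 0
gcd = 1, so the inverse exists. Back-substitute:
1 = 9 − 2·4
1 = −2·22 + 5·9
1 = 5·537 − 122·22
1 = −122·1633 + 371·537
1 = 371·7069 − 1606·1633
Thus 1633·(-1606) ≡ 1 (mod 7069); reducing, -1606 mod 7069 = 5463.

5463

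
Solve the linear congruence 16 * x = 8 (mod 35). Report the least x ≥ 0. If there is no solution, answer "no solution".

First find gcd(16, 35):
35 = 2*16 + 3
16 = 5*3 + 1
3 = 3*1 + 0
gcd = 1, so a unique solution mod 35 exists.
Back-substitute for the Bézout coefficients:
1 = 16 − 5·3
1 = −5·35 + 11·16
So 16·(11) ≡ 1 (mod 35), giving 16⁻¹ ≡ 11.
x ≡ 16⁻¹·8 ≡ 11·8 ≡ 18 (mod 35).

18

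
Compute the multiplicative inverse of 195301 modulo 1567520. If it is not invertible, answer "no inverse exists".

55501

gcd(1567520, 195301) by repeated division:
1567520 = 8×195301 + 5112
195301 = 38×5112 + 1045
5112 = 4×1045 + 932
1045 = 1×932 + 113
932 = 8×113 + 28
113 = 4×28 + 1
28 = 28×1 + 0
The gcd is 1. Working backward:
1 = 113 − 4·28
1 = −4·932 + 33·113
1 = 33·1045 − 37·932
1 = −37·5112 + 181·1045
1 = 181·195301 − 6915·5112
1 = −6915·1567520 + 55501·195301
So 195301·55501 ≡ 1 (mod 1567520).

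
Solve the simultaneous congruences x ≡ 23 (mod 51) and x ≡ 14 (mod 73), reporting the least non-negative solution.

890

Write x = 23 + 51·k. Then 51·k ≡ 14 − 23 ≡ 64 (mod 73).
Need 51⁻¹ mod 73. Extended Euclid on (73, 51):
73 = 1·51 + 22
51 = 2·22 + 7
22 = 3·7 + 1
7 = 7·1 + 0
Back-substitute:
1 = 22 − 3·7
1 = −3·51 + 7·22
1 = 7·73 − 10·51
51⁻¹ ≡ 63 (mod 73), so k ≡ 63·64 ≡ 17 (mod 73).
x = 23 + 51·17 = 890.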